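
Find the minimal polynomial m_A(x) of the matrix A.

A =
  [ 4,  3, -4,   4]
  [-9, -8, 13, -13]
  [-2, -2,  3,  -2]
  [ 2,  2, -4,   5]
x^3 - 3*x^2 + 3*x - 1

The characteristic polynomial is χ_A(x) = (x - 1)^4, so the eigenvalues are known. The minimal polynomial is
  m_A(x) = Π_λ (x − λ)^{k_λ}
where k_λ is the size of the *largest* Jordan block for λ (equivalently, the smallest k with (A − λI)^k v = 0 for every generalised eigenvector v of λ).

  λ = 1: largest Jordan block has size 3, contributing (x − 1)^3

So m_A(x) = (x - 1)^3 = x^3 - 3*x^2 + 3*x - 1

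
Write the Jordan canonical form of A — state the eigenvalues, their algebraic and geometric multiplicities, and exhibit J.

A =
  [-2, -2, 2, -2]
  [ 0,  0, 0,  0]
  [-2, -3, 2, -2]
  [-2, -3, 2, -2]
J_1(-2) ⊕ J_2(0) ⊕ J_1(0)

The characteristic polynomial is
  det(x·I − A) = x^4 + 2*x^3 = x^3*(x + 2)

Eigenvalues and multiplicities (the geometric multiplicity of λ is n − rank(A − λI), which equals the number of Jordan blocks for λ):
  λ = -2: algebraic multiplicity = 1, geometric multiplicity = 1
  λ = 0: algebraic multiplicity = 3, geometric multiplicity = 2

Determining the block sizes for each eigenvalue:
  λ = -2: one block (gm = 1), so the single block has size am = 1 → block sizes [1]
  λ = 0: 2 blocks summing to 3 forces exactly one block of size 2 and the rest size 1 → block sizes [2, 1]

Assembling the blocks gives a Jordan form
J =
  [-2, 0, 0, 0]
  [ 0, 0, 1, 0]
  [ 0, 0, 0, 0]
  [ 0, 0, 0, 0]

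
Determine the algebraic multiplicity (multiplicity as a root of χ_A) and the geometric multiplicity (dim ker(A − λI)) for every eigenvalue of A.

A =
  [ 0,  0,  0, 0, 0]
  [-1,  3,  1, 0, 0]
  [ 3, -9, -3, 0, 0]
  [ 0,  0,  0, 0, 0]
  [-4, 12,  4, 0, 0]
λ = 0: alg = 5, geom = 4

Step 1 — factor the characteristic polynomial to read off the algebraic multiplicities:
  χ_A(x) = x^5

Step 2 — compute geometric multiplicities via the rank-nullity identity g(λ) = n − rank(A − λI):
  rank(A − (0)·I) = 1, so dim ker(A − (0)·I) = n − 1 = 4

Summary:
  λ = 0: algebraic multiplicity = 5, geometric multiplicity = 4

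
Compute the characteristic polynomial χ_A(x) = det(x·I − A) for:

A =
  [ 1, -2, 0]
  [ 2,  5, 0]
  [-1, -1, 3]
x^3 - 9*x^2 + 27*x - 27

Expanding det(x·I − A) (e.g. by cofactor expansion or by noting that A is similar to its Jordan form J, which has the same characteristic polynomial as A) gives
  χ_A(x) = x^3 - 9*x^2 + 27*x - 27
which factors as (x - 3)^3. The eigenvalues (with algebraic multiplicities) are λ = 3 with multiplicity 3.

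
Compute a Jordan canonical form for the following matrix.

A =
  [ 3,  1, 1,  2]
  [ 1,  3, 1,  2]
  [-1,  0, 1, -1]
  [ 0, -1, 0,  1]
J_3(2) ⊕ J_1(2)

The characteristic polynomial is
  det(x·I − A) = x^4 - 8*x^3 + 24*x^2 - 32*x + 16 = (x - 2)^4

Eigenvalues and multiplicities (the geometric multiplicity of λ is n − rank(A − λI), which equals the number of Jordan blocks for λ):
  λ = 2: algebraic multiplicity = 4, geometric multiplicity = 2

Determining the block sizes for each eigenvalue:
  λ = 2: with am = 4 and gm = 2, the partition is not yet determined (e.g. several partitions of 4 into 2 parts exist). Let N = A − (2)·I. Computing rank(N^1) = 2, rank(N^2) = 1, rank(N^3) = 0; the number of blocks of size ≥ j is rank(N^{j−1}) − rank(N^j), giving [2, 1, 1]. So we have 1 block(s) of size 3, 1 block(s) of size 1 → block sizes [3, 1]

Assembling the blocks gives a Jordan form
J =
  [2, 1, 0, 0]
  [0, 2, 1, 0]
  [0, 0, 2, 0]
  [0, 0, 0, 2]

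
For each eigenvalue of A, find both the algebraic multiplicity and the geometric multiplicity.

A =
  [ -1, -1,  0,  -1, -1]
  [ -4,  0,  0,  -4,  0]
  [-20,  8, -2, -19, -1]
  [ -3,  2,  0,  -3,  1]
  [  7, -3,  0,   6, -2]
λ = -2: alg = 3, geom = 2; λ = -1: alg = 2, geom = 1

Step 1 — factor the characteristic polynomial to read off the algebraic multiplicities:
  χ_A(x) = (x + 1)^2*(x + 2)^3

Step 2 — compute geometric multiplicities via the rank-nullity identity g(λ) = n − rank(A − λI):
  rank(A − (-2)·I) = 3, so dim ker(A − (-2)·I) = n − 3 = 2
  rank(A − (-1)·I) = 4, so dim ker(A − (-1)·I) = n − 4 = 1

Summary:
  λ = -2: algebraic multiplicity = 3, geometric multiplicity = 2
  λ = -1: algebraic multiplicity = 2, geometric multiplicity = 1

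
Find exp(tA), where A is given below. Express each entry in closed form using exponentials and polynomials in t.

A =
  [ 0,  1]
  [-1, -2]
e^{tA} =
  [t*exp(-t) + exp(-t), t*exp(-t)]
  [-t*exp(-t), -t*exp(-t) + exp(-t)]

Strategy: write A = P · J · P⁻¹ where J is a Jordan canonical form, so e^{tA} = P · e^{tJ} · P⁻¹, and e^{tJ} can be computed block-by-block.

A has Jordan form
J =
  [-1,  1]
  [ 0, -1]
(up to reordering of blocks).

Per-block formulas:
  For a 2×2 Jordan block J_2(-1): exp(t · J_2(-1)) = e^(-1t)·(I + t·N), where N is the 2×2 nilpotent shift.

After assembling e^{tJ} and conjugating by P, we get:

e^{tA} =
  [t*exp(-t) + exp(-t), t*exp(-t)]
  [-t*exp(-t), -t*exp(-t) + exp(-t)]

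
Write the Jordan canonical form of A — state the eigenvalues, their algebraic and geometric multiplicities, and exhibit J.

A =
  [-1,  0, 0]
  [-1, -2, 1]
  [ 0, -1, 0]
J_3(-1)

The characteristic polynomial is
  det(x·I − A) = x^3 + 3*x^2 + 3*x + 1 = (x + 1)^3

Eigenvalues and multiplicities (the geometric multiplicity of λ is n − rank(A − λI), which equals the number of Jordan blocks for λ):
  λ = -1: algebraic multiplicity = 3, geometric multiplicity = 1

Determining the block sizes for each eigenvalue:
  λ = -1: one block (gm = 1), so the single block has size am = 3 → block sizes [3]

Assembling the blocks gives a Jordan form
J =
  [-1,  1,  0]
  [ 0, -1,  1]
  [ 0,  0, -1]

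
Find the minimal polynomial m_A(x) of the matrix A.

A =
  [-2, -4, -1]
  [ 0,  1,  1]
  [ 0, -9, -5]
x^3 + 6*x^2 + 12*x + 8

The characteristic polynomial is χ_A(x) = (x + 2)^3, so the eigenvalues are known. The minimal polynomial is
  m_A(x) = Π_λ (x − λ)^{k_λ}
where k_λ is the size of the *largest* Jordan block for λ (equivalently, the smallest k with (A − λI)^k v = 0 for every generalised eigenvector v of λ).

  λ = -2: largest Jordan block has size 3, contributing (x + 2)^3

So m_A(x) = (x + 2)^3 = x^3 + 6*x^2 + 12*x + 8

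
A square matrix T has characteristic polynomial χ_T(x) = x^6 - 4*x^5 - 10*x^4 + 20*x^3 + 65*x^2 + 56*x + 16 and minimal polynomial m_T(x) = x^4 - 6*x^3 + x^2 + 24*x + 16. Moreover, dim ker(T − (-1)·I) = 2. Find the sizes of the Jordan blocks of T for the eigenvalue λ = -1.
Block sizes for λ = -1: [2, 2]

Step 1 — from the characteristic polynomial, algebraic multiplicity of λ = -1 is 4. From dim ker(T − (-1)·I) = 2, there are exactly 2 Jordan blocks for λ = -1.
Step 2 — from the minimal polynomial, the factor (x + 1)^2 tells us the largest block for λ = -1 has size 2.
Step 3 — with total size 4, 2 blocks, and largest block 2, the block sizes (in nonincreasing order) are [2, 2].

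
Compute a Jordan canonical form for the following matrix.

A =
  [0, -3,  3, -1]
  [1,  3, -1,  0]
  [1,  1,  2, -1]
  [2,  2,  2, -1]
J_3(1) ⊕ J_1(1)

The characteristic polynomial is
  det(x·I − A) = x^4 - 4*x^3 + 6*x^2 - 4*x + 1 = (x - 1)^4

Eigenvalues and multiplicities (the geometric multiplicity of λ is n − rank(A − λI), which equals the number of Jordan blocks for λ):
  λ = 1: algebraic multiplicity = 4, geometric multiplicity = 2

Determining the block sizes for each eigenvalue:
  λ = 1: with am = 4 and gm = 2, the partition is not yet determined (e.g. several partitions of 4 into 2 parts exist). Let N = A − (1)·I. Computing rank(N^1) = 2, rank(N^2) = 1, rank(N^3) = 0; the number of blocks of size ≥ j is rank(N^{j−1}) − rank(N^j), giving [2, 1, 1]. So we have 1 block(s) of size 3, 1 block(s) of size 1 → block sizes [3, 1]

Assembling the blocks gives a Jordan form
J =
  [1, 1, 0, 0]
  [0, 1, 1, 0]
  [0, 0, 1, 0]
  [0, 0, 0, 1]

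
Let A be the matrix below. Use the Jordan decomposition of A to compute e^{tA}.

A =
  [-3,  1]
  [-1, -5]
e^{tA} =
  [t*exp(-4*t) + exp(-4*t), t*exp(-4*t)]
  [-t*exp(-4*t), -t*exp(-4*t) + exp(-4*t)]

Strategy: write A = P · J · P⁻¹ where J is a Jordan canonical form, so e^{tA} = P · e^{tJ} · P⁻¹, and e^{tJ} can be computed block-by-block.

A has Jordan form
J =
  [-4,  1]
  [ 0, -4]
(up to reordering of blocks).

Per-block formulas:
  For a 2×2 Jordan block J_2(-4): exp(t · J_2(-4)) = e^(-4t)·(I + t·N), where N is the 2×2 nilpotent shift.

After assembling e^{tJ} and conjugating by P, we get:

e^{tA} =
  [t*exp(-4*t) + exp(-4*t), t*exp(-4*t)]
  [-t*exp(-4*t), -t*exp(-4*t) + exp(-4*t)]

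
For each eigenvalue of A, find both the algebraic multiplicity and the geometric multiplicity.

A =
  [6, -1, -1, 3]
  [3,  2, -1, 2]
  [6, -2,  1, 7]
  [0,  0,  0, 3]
λ = 3: alg = 4, geom = 2

Step 1 — factor the characteristic polynomial to read off the algebraic multiplicities:
  χ_A(x) = (x - 3)^4

Step 2 — compute geometric multiplicities via the rank-nullity identity g(λ) = n − rank(A − λI):
  rank(A − (3)·I) = 2, so dim ker(A − (3)·I) = n − 2 = 2

Summary:
  λ = 3: algebraic multiplicity = 4, geometric multiplicity = 2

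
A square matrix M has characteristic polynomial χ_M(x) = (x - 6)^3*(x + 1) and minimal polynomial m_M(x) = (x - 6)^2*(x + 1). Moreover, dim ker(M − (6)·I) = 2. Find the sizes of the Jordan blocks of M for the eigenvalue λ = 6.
Block sizes for λ = 6: [2, 1]

Step 1 — from the characteristic polynomial, algebraic multiplicity of λ = 6 is 3. From dim ker(M − (6)·I) = 2, there are exactly 2 Jordan blocks for λ = 6.
Step 2 — from the minimal polynomial, the factor (x − 6)^2 tells us the largest block for λ = 6 has size 2.
Step 3 — with total size 3, 2 blocks, and largest block 2, the block sizes (in nonincreasing order) are [2, 1].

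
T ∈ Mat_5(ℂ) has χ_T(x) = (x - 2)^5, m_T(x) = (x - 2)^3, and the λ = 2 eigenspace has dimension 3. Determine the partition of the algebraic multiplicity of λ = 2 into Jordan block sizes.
Block sizes for λ = 2: [3, 1, 1]

Step 1 — from the characteristic polynomial, algebraic multiplicity of λ = 2 is 5. From dim ker(T − (2)·I) = 3, there are exactly 3 Jordan blocks for λ = 2.
Step 2 — from the minimal polynomial, the factor (x − 2)^3 tells us the largest block for λ = 2 has size 3.
Step 3 — with total size 5, 3 blocks, and largest block 3, the block sizes (in nonincreasing order) are [3, 1, 1].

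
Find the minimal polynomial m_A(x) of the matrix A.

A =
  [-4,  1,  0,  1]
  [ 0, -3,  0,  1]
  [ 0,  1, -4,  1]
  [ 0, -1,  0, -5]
x^2 + 8*x + 16

The characteristic polynomial is χ_A(x) = (x + 4)^4, so the eigenvalues are known. The minimal polynomial is
  m_A(x) = Π_λ (x − λ)^{k_λ}
where k_λ is the size of the *largest* Jordan block for λ (equivalently, the smallest k with (A − λI)^k v = 0 for every generalised eigenvector v of λ).

  λ = -4: largest Jordan block has size 2, contributing (x + 4)^2

So m_A(x) = (x + 4)^2 = x^2 + 8*x + 16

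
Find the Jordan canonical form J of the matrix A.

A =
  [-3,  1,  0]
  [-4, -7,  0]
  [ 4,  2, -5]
J_2(-5) ⊕ J_1(-5)

The characteristic polynomial is
  det(x·I − A) = x^3 + 15*x^2 + 75*x + 125 = (x + 5)^3

Eigenvalues and multiplicities (the geometric multiplicity of λ is n − rank(A − λI), which equals the number of Jordan blocks for λ):
  λ = -5: algebraic multiplicity = 3, geometric multiplicity = 2

Determining the block sizes for each eigenvalue:
  λ = -5: 2 blocks summing to 3 forces exactly one block of size 2 and the rest size 1 → block sizes [2, 1]

Assembling the blocks gives a Jordan form
J =
  [-5,  1,  0]
  [ 0, -5,  0]
  [ 0,  0, -5]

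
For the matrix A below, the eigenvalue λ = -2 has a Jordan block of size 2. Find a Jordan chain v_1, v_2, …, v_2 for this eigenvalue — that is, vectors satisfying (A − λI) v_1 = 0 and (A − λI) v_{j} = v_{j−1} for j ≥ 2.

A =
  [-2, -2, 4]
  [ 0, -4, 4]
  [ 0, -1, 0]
A Jordan chain for λ = -2 of length 2:
v_1 = (-2, -2, -1)ᵀ
v_2 = (0, 1, 0)ᵀ

Let N = A − (-2)·I. We want v_2 with N^2 v_2 = 0 but N^1 v_2 ≠ 0; then v_{j-1} := N · v_j for j = 2, …, 2.

Pick v_2 = (0, 1, 0)ᵀ.
Then v_1 = N · v_2 = (-2, -2, -1)ᵀ.

Sanity check: (A − (-2)·I) v_1 = (0, 0, 0)ᵀ = 0. ✓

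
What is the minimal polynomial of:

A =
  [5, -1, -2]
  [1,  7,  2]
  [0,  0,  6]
x^2 - 12*x + 36

The characteristic polynomial is χ_A(x) = (x - 6)^3, so the eigenvalues are known. The minimal polynomial is
  m_A(x) = Π_λ (x − λ)^{k_λ}
where k_λ is the size of the *largest* Jordan block for λ (equivalently, the smallest k with (A − λI)^k v = 0 for every generalised eigenvector v of λ).

  λ = 6: largest Jordan block has size 2, contributing (x − 6)^2

So m_A(x) = (x - 6)^2 = x^2 - 12*x + 36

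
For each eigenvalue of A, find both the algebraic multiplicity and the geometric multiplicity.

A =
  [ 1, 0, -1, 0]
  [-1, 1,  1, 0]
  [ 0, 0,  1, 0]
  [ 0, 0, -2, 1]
λ = 1: alg = 4, geom = 2

Step 1 — factor the characteristic polynomial to read off the algebraic multiplicities:
  χ_A(x) = (x - 1)^4

Step 2 — compute geometric multiplicities via the rank-nullity identity g(λ) = n − rank(A − λI):
  rank(A − (1)·I) = 2, so dim ker(A − (1)·I) = n − 2 = 2

Summary:
  λ = 1: algebraic multiplicity = 4, geometric multiplicity = 2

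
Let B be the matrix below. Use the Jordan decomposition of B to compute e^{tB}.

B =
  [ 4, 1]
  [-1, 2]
e^{tB} =
  [t*exp(3*t) + exp(3*t), t*exp(3*t)]
  [-t*exp(3*t), -t*exp(3*t) + exp(3*t)]

Strategy: write B = P · J · P⁻¹ where J is a Jordan canonical form, so e^{tB} = P · e^{tJ} · P⁻¹, and e^{tJ} can be computed block-by-block.

B has Jordan form
J =
  [3, 1]
  [0, 3]
(up to reordering of blocks).

Per-block formulas:
  For a 2×2 Jordan block J_2(3): exp(t · J_2(3)) = e^(3t)·(I + t·N), where N is the 2×2 nilpotent shift.

After assembling e^{tJ} and conjugating by P, we get:

e^{tB} =
  [t*exp(3*t) + exp(3*t), t*exp(3*t)]
  [-t*exp(3*t), -t*exp(3*t) + exp(3*t)]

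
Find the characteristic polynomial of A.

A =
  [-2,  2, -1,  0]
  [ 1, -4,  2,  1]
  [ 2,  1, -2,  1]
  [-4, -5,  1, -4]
x^4 + 12*x^3 + 54*x^2 + 108*x + 81

Expanding det(x·I − A) (e.g. by cofactor expansion or by noting that A is similar to its Jordan form J, which has the same characteristic polynomial as A) gives
  χ_A(x) = x^4 + 12*x^3 + 54*x^2 + 108*x + 81
which factors as (x + 3)^4. The eigenvalues (with algebraic multiplicities) are λ = -3 with multiplicity 4.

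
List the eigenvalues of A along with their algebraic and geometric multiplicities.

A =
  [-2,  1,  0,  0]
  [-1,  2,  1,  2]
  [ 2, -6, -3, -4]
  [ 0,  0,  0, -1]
λ = -1: alg = 4, geom = 2

Step 1 — factor the characteristic polynomial to read off the algebraic multiplicities:
  χ_A(x) = (x + 1)^4

Step 2 — compute geometric multiplicities via the rank-nullity identity g(λ) = n − rank(A − λI):
  rank(A − (-1)·I) = 2, so dim ker(A − (-1)·I) = n − 2 = 2

Summary:
  λ = -1: algebraic multiplicity = 4, geometric multiplicity = 2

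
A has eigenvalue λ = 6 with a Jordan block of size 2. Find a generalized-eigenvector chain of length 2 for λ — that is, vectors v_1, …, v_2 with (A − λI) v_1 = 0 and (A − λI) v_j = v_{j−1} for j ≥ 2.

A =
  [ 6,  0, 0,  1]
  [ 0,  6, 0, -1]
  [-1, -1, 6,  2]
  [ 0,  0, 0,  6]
A Jordan chain for λ = 6 of length 2:
v_1 = (0, 0, -1, 0)ᵀ
v_2 = (1, 0, 0, 0)ᵀ

Let N = A − (6)·I. We want v_2 with N^2 v_2 = 0 but N^1 v_2 ≠ 0; then v_{j-1} := N · v_j for j = 2, …, 2.

Pick v_2 = (1, 0, 0, 0)ᵀ.
Then v_1 = N · v_2 = (0, 0, -1, 0)ᵀ.

Sanity check: (A − (6)·I) v_1 = (0, 0, 0, 0)ᵀ = 0. ✓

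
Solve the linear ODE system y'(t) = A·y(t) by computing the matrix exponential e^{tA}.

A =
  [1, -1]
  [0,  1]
e^{tA} =
  [exp(t), -t*exp(t)]
  [0, exp(t)]

Strategy: write A = P · J · P⁻¹ where J is a Jordan canonical form, so e^{tA} = P · e^{tJ} · P⁻¹, and e^{tJ} can be computed block-by-block.

A has Jordan form
J =
  [1, 1]
  [0, 1]
(up to reordering of blocks).

Per-block formulas:
  For a 2×2 Jordan block J_2(1): exp(t · J_2(1)) = e^(1t)·(I + t·N), where N is the 2×2 nilpotent shift.

After assembling e^{tJ} and conjugating by P, we get:

e^{tA} =
  [exp(t), -t*exp(t)]
  [0, exp(t)]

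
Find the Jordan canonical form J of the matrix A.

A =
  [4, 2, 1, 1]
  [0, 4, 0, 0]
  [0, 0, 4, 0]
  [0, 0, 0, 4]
J_2(4) ⊕ J_1(4) ⊕ J_1(4)

The characteristic polynomial is
  det(x·I − A) = x^4 - 16*x^3 + 96*x^2 - 256*x + 256 = (x - 4)^4

Eigenvalues and multiplicities (the geometric multiplicity of λ is n − rank(A − λI), which equals the number of Jordan blocks for λ):
  λ = 4: algebraic multiplicity = 4, geometric multiplicity = 3

Determining the block sizes for each eigenvalue:
  λ = 4: 3 blocks summing to 4 forces exactly one block of size 2 and the rest size 1 → block sizes [2, 1, 1]

Assembling the blocks gives a Jordan form
J =
  [4, 1, 0, 0]
  [0, 4, 0, 0]
  [0, 0, 4, 0]
  [0, 0, 0, 4]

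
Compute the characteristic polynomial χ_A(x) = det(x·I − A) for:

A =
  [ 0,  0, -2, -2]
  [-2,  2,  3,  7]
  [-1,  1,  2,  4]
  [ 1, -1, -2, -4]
x^4

Expanding det(x·I − A) (e.g. by cofactor expansion or by noting that A is similar to its Jordan form J, which has the same characteristic polynomial as A) gives
  χ_A(x) = x^4
which factors as x^4. The eigenvalues (with algebraic multiplicities) are λ = 0 with multiplicity 4.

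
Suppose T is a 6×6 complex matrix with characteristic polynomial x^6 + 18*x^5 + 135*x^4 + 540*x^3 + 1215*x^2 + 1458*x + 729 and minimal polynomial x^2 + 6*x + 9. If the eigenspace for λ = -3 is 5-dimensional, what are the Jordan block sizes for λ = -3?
Block sizes for λ = -3: [2, 1, 1, 1, 1]

Step 1 — from the characteristic polynomial, algebraic multiplicity of λ = -3 is 6. From dim ker(T − (-3)·I) = 5, there are exactly 5 Jordan blocks for λ = -3.
Step 2 — from the minimal polynomial, the factor (x + 3)^2 tells us the largest block for λ = -3 has size 2.
Step 3 — with total size 6, 5 blocks, and largest block 2, the block sizes (in nonincreasing order) are [2, 1, 1, 1, 1].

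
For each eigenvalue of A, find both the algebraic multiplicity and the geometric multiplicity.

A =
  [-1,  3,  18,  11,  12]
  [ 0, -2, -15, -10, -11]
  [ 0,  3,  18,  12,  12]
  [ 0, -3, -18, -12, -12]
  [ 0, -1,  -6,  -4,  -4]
λ = -1: alg = 1, geom = 1; λ = 0: alg = 4, geom = 2

Step 1 — factor the characteristic polynomial to read off the algebraic multiplicities:
  χ_A(x) = x^4*(x + 1)

Step 2 — compute geometric multiplicities via the rank-nullity identity g(λ) = n − rank(A − λI):
  rank(A − (-1)·I) = 4, so dim ker(A − (-1)·I) = n − 4 = 1
  rank(A − (0)·I) = 3, so dim ker(A − (0)·I) = n − 3 = 2

Summary:
  λ = -1: algebraic multiplicity = 1, geometric multiplicity = 1
  λ = 0: algebraic multiplicity = 4, geometric multiplicity = 2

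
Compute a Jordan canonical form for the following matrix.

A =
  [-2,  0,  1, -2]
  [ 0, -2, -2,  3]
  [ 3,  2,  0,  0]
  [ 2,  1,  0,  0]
J_2(-1) ⊕ J_2(-1)

The characteristic polynomial is
  det(x·I − A) = x^4 + 4*x^3 + 6*x^2 + 4*x + 1 = (x + 1)^4

Eigenvalues and multiplicities (the geometric multiplicity of λ is n − rank(A − λI), which equals the number of Jordan blocks for λ):
  λ = -1: algebraic multiplicity = 4, geometric multiplicity = 2

Determining the block sizes for each eigenvalue:
  λ = -1: with am = 4 and gm = 2, the partition is not yet determined (e.g. several partitions of 4 into 2 parts exist). Let N = A − (-1)·I. Computing rank(N^1) = 2, rank(N^2) = 0; the number of blocks of size ≥ j is rank(N^{j−1}) − rank(N^j), giving [2, 2]. So we have 2 block(s) of size 2 → block sizes [2, 2]

Assembling the blocks gives a Jordan form
J =
  [-1,  1,  0,  0]
  [ 0, -1,  0,  0]
  [ 0,  0, -1,  1]
  [ 0,  0,  0, -1]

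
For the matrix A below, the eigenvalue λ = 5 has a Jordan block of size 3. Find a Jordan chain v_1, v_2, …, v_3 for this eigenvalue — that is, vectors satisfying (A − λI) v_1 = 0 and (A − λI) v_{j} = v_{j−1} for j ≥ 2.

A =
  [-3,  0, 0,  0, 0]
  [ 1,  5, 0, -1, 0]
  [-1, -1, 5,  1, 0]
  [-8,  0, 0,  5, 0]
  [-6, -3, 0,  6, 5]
A Jordan chain for λ = 5 of length 3:
v_1 = (0, 0, 1, 0, 3)ᵀ
v_2 = (0, -1, 1, 0, 6)ᵀ
v_3 = (0, 0, 0, 1, 0)ᵀ

Let N = A − (5)·I. We want v_3 with N^3 v_3 = 0 but N^2 v_3 ≠ 0; then v_{j-1} := N · v_j for j = 3, …, 2.

Pick v_3 = (0, 0, 0, 1, 0)ᵀ.
Then v_2 = N · v_3 = (0, -1, 1, 0, 6)ᵀ.
Then v_1 = N · v_2 = (0, 0, 1, 0, 3)ᵀ.

Sanity check: (A − (5)·I) v_1 = (0, 0, 0, 0, 0)ᵀ = 0. ✓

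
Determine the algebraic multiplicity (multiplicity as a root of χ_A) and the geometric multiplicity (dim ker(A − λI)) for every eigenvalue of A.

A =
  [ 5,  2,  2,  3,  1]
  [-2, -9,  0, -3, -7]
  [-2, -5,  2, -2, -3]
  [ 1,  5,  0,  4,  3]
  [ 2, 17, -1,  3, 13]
λ = 3: alg = 5, geom = 2

Step 1 — factor the characteristic polynomial to read off the algebraic multiplicities:
  χ_A(x) = (x - 3)^5

Step 2 — compute geometric multiplicities via the rank-nullity identity g(λ) = n − rank(A − λI):
  rank(A − (3)·I) = 3, so dim ker(A − (3)·I) = n − 3 = 2

Summary:
  λ = 3: algebraic multiplicity = 5, geometric multiplicity = 2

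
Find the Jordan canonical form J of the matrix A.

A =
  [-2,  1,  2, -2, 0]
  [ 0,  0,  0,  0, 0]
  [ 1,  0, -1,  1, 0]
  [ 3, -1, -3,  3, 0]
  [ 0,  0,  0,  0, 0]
J_2(0) ⊕ J_2(0) ⊕ J_1(0)

The characteristic polynomial is
  det(x·I − A) = x^5

Eigenvalues and multiplicities (the geometric multiplicity of λ is n − rank(A − λI), which equals the number of Jordan blocks for λ):
  λ = 0: algebraic multiplicity = 5, geometric multiplicity = 3

Determining the block sizes for each eigenvalue:
  λ = 0: with am = 5 and gm = 3, the partition is not yet determined (e.g. several partitions of 5 into 3 parts exist). Let N = A − (0)·I. Computing rank(N^1) = 2, rank(N^2) = 0; the number of blocks of size ≥ j is rank(N^{j−1}) − rank(N^j), giving [3, 2]. So we have 2 block(s) of size 2, 1 block(s) of size 1 → block sizes [2, 2, 1]

Assembling the blocks gives a Jordan form
J =
  [0, 1, 0, 0, 0]
  [0, 0, 0, 0, 0]
  [0, 0, 0, 1, 0]
  [0, 0, 0, 0, 0]
  [0, 0, 0, 0, 0]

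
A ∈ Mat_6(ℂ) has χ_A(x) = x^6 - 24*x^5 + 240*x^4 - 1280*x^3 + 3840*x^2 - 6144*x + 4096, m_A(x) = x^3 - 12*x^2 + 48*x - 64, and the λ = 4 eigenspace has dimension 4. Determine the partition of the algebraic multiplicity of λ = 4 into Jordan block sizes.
Block sizes for λ = 4: [3, 1, 1, 1]

Step 1 — from the characteristic polynomial, algebraic multiplicity of λ = 4 is 6. From dim ker(A − (4)·I) = 4, there are exactly 4 Jordan blocks for λ = 4.
Step 2 — from the minimal polynomial, the factor (x − 4)^3 tells us the largest block for λ = 4 has size 3.
Step 3 — with total size 6, 4 blocks, and largest block 3, the block sizes (in nonincreasing order) are [3, 1, 1, 1].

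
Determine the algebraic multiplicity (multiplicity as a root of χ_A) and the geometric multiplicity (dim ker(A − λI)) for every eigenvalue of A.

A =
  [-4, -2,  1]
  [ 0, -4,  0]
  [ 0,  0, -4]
λ = -4: alg = 3, geom = 2

Step 1 — factor the characteristic polynomial to read off the algebraic multiplicities:
  χ_A(x) = (x + 4)^3

Step 2 — compute geometric multiplicities via the rank-nullity identity g(λ) = n − rank(A − λI):
  rank(A − (-4)·I) = 1, so dim ker(A − (-4)·I) = n − 1 = 2

Summary:
  λ = -4: algebraic multiplicity = 3, geometric multiplicity = 2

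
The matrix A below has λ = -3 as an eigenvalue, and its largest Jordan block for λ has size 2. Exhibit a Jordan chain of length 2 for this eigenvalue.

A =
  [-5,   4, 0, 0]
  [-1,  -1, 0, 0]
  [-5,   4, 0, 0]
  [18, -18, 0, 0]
A Jordan chain for λ = -3 of length 2:
v_1 = (6, 3, 6, -18)ᵀ
v_2 = (1, 2, 1, 0)ᵀ

Let N = A − (-3)·I. We want v_2 with N^2 v_2 = 0 but N^1 v_2 ≠ 0; then v_{j-1} := N · v_j for j = 2, …, 2.

Pick v_2 = (1, 2, 1, 0)ᵀ.
Then v_1 = N · v_2 = (6, 3, 6, -18)ᵀ.

Sanity check: (A − (-3)·I) v_1 = (0, 0, 0, 0)ᵀ = 0. ✓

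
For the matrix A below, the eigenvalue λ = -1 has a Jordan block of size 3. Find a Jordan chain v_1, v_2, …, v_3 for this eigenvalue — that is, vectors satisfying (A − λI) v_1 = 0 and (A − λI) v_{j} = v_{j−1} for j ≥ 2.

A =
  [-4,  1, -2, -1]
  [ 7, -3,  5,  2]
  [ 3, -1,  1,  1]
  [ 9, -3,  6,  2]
A Jordan chain for λ = -1 of length 3:
v_1 = (1, -2, -1, -3)ᵀ
v_2 = (-3, 7, 3, 9)ᵀ
v_3 = (1, 0, 0, 0)ᵀ

Let N = A − (-1)·I. We want v_3 with N^3 v_3 = 0 but N^2 v_3 ≠ 0; then v_{j-1} := N · v_j for j = 3, …, 2.

Pick v_3 = (1, 0, 0, 0)ᵀ.
Then v_2 = N · v_3 = (-3, 7, 3, 9)ᵀ.
Then v_1 = N · v_2 = (1, -2, -1, -3)ᵀ.

Sanity check: (A − (-1)·I) v_1 = (0, 0, 0, 0)ᵀ = 0. ✓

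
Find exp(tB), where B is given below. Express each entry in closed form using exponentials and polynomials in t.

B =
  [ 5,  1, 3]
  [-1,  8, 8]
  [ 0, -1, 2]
e^{tB} =
  [-t^2*exp(5*t)/2 + exp(5*t), t*exp(5*t), -t^2*exp(5*t)/2 + 3*t*exp(5*t)]
  [-3*t^2*exp(5*t)/2 - t*exp(5*t), 3*t*exp(5*t) + exp(5*t), -3*t^2*exp(5*t)/2 + 8*t*exp(5*t)]
  [t^2*exp(5*t)/2, -t*exp(5*t), t^2*exp(5*t)/2 - 3*t*exp(5*t) + exp(5*t)]

Strategy: write B = P · J · P⁻¹ where J is a Jordan canonical form, so e^{tB} = P · e^{tJ} · P⁻¹, and e^{tJ} can be computed block-by-block.

B has Jordan form
J =
  [5, 1, 0]
  [0, 5, 1]
  [0, 0, 5]
(up to reordering of blocks).

Per-block formulas:
  For a 3×3 Jordan block J_3(5): exp(t · J_3(5)) = e^(5t)·(I + t·N + (t^2/2)·N^2), where N is the 3×3 nilpotent shift.

After assembling e^{tJ} and conjugating by P, we get:

e^{tB} =
  [-t^2*exp(5*t)/2 + exp(5*t), t*exp(5*t), -t^2*exp(5*t)/2 + 3*t*exp(5*t)]
  [-3*t^2*exp(5*t)/2 - t*exp(5*t), 3*t*exp(5*t) + exp(5*t), -3*t^2*exp(5*t)/2 + 8*t*exp(5*t)]
  [t^2*exp(5*t)/2, -t*exp(5*t), t^2*exp(5*t)/2 - 3*t*exp(5*t) + exp(5*t)]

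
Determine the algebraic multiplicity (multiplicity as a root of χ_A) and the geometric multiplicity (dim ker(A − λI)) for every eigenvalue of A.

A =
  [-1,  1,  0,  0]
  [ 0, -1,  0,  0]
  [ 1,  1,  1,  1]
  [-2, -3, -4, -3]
λ = -1: alg = 4, geom = 2

Step 1 — factor the characteristic polynomial to read off the algebraic multiplicities:
  χ_A(x) = (x + 1)^4

Step 2 — compute geometric multiplicities via the rank-nullity identity g(λ) = n − rank(A − λI):
  rank(A − (-1)·I) = 2, so dim ker(A − (-1)·I) = n − 2 = 2

Summary:
  λ = -1: algebraic multiplicity = 4, geometric multiplicity = 2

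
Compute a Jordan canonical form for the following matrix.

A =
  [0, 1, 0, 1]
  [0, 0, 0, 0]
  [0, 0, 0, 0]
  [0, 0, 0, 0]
J_2(0) ⊕ J_1(0) ⊕ J_1(0)

The characteristic polynomial is
  det(x·I − A) = x^4

Eigenvalues and multiplicities (the geometric multiplicity of λ is n − rank(A − λI), which equals the number of Jordan blocks for λ):
  λ = 0: algebraic multiplicity = 4, geometric multiplicity = 3

Determining the block sizes for each eigenvalue:
  λ = 0: 3 blocks summing to 4 forces exactly one block of size 2 and the rest size 1 → block sizes [2, 1, 1]

Assembling the blocks gives a Jordan form
J =
  [0, 1, 0, 0]
  [0, 0, 0, 0]
  [0, 0, 0, 0]
  [0, 0, 0, 0]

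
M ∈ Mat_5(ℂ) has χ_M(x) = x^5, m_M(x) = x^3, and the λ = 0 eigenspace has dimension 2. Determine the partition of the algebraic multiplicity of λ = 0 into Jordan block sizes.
Block sizes for λ = 0: [3, 2]

Step 1 — from the characteristic polynomial, algebraic multiplicity of λ = 0 is 5. From dim ker(M − (0)·I) = 2, there are exactly 2 Jordan blocks for λ = 0.
Step 2 — from the minimal polynomial, the factor (x − 0)^3 tells us the largest block for λ = 0 has size 3.
Step 3 — with total size 5, 2 blocks, and largest block 3, the block sizes (in nonincreasing order) are [3, 2].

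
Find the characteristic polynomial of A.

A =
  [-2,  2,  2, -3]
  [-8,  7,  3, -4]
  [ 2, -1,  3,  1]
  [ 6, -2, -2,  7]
x^4 - 15*x^3 + 84*x^2 - 208*x + 192

Expanding det(x·I − A) (e.g. by cofactor expansion or by noting that A is similar to its Jordan form J, which has the same characteristic polynomial as A) gives
  χ_A(x) = x^4 - 15*x^3 + 84*x^2 - 208*x + 192
which factors as (x - 4)^3*(x - 3). The eigenvalues (with algebraic multiplicities) are λ = 3 with multiplicity 1, λ = 4 with multiplicity 3.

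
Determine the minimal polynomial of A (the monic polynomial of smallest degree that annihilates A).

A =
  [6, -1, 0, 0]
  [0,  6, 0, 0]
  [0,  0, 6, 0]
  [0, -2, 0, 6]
x^2 - 12*x + 36

The characteristic polynomial is χ_A(x) = (x - 6)^4, so the eigenvalues are known. The minimal polynomial is
  m_A(x) = Π_λ (x − λ)^{k_λ}
where k_λ is the size of the *largest* Jordan block for λ (equivalently, the smallest k with (A − λI)^k v = 0 for every generalised eigenvector v of λ).

  λ = 6: largest Jordan block has size 2, contributing (x − 6)^2

So m_A(x) = (x - 6)^2 = x^2 - 12*x + 36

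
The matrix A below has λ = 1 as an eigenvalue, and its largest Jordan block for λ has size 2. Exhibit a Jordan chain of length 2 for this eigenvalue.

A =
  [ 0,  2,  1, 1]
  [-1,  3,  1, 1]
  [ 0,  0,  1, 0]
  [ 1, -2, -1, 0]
A Jordan chain for λ = 1 of length 2:
v_1 = (-1, -1, 0, 1)ᵀ
v_2 = (1, 0, 0, 0)ᵀ

Let N = A − (1)·I. We want v_2 with N^2 v_2 = 0 but N^1 v_2 ≠ 0; then v_{j-1} := N · v_j for j = 2, …, 2.

Pick v_2 = (1, 0, 0, 0)ᵀ.
Then v_1 = N · v_2 = (-1, -1, 0, 1)ᵀ.

Sanity check: (A − (1)·I) v_1 = (0, 0, 0, 0)ᵀ = 0. ✓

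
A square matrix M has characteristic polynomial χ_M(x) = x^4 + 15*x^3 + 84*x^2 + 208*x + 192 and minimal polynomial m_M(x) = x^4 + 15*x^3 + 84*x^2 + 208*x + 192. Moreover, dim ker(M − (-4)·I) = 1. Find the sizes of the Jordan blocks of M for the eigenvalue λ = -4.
Block sizes for λ = -4: [3]

Step 1 — from the characteristic polynomial, algebraic multiplicity of λ = -4 is 3. From dim ker(M − (-4)·I) = 1, there are exactly 1 Jordan blocks for λ = -4.
Step 2 — from the minimal polynomial, the factor (x + 4)^3 tells us the largest block for λ = -4 has size 3.
Step 3 — with total size 3, 1 blocks, and largest block 3, the block sizes (in nonincreasing order) are [3].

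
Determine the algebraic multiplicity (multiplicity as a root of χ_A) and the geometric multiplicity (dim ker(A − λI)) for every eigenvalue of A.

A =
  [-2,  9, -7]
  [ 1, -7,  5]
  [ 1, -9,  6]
λ = -1: alg = 3, geom = 1

Step 1 — factor the characteristic polynomial to read off the algebraic multiplicities:
  χ_A(x) = (x + 1)^3

Step 2 — compute geometric multiplicities via the rank-nullity identity g(λ) = n − rank(A − λI):
  rank(A − (-1)·I) = 2, so dim ker(A − (-1)·I) = n − 2 = 1

Summary:
  λ = -1: algebraic multiplicity = 3, geometric multiplicity = 1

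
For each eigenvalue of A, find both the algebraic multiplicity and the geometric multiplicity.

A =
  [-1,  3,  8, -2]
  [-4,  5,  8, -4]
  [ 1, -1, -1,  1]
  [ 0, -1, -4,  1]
λ = 1: alg = 4, geom = 2

Step 1 — factor the characteristic polynomial to read off the algebraic multiplicities:
  χ_A(x) = (x - 1)^4

Step 2 — compute geometric multiplicities via the rank-nullity identity g(λ) = n − rank(A − λI):
  rank(A − (1)·I) = 2, so dim ker(A − (1)·I) = n − 2 = 2

Summary:
  λ = 1: algebraic multiplicity = 4, geometric multiplicity = 2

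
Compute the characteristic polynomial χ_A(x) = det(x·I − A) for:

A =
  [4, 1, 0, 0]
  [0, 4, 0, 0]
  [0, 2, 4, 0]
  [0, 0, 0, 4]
x^4 - 16*x^3 + 96*x^2 - 256*x + 256

Expanding det(x·I − A) (e.g. by cofactor expansion or by noting that A is similar to its Jordan form J, which has the same characteristic polynomial as A) gives
  χ_A(x) = x^4 - 16*x^3 + 96*x^2 - 256*x + 256
which factors as (x - 4)^4. The eigenvalues (with algebraic multiplicities) are λ = 4 with multiplicity 4.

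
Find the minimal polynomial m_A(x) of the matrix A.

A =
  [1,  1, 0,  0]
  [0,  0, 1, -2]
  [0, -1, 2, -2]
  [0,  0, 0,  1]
x^3 - 3*x^2 + 3*x - 1

The characteristic polynomial is χ_A(x) = (x - 1)^4, so the eigenvalues are known. The minimal polynomial is
  m_A(x) = Π_λ (x − λ)^{k_λ}
where k_λ is the size of the *largest* Jordan block for λ (equivalently, the smallest k with (A − λI)^k v = 0 for every generalised eigenvector v of λ).

  λ = 1: largest Jordan block has size 3, contributing (x − 1)^3

So m_A(x) = (x - 1)^3 = x^3 - 3*x^2 + 3*x - 1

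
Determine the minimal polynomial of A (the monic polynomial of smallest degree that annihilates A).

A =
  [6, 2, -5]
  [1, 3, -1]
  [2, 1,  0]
x^3 - 9*x^2 + 27*x - 27

The characteristic polynomial is χ_A(x) = (x - 3)^3, so the eigenvalues are known. The minimal polynomial is
  m_A(x) = Π_λ (x − λ)^{k_λ}
where k_λ is the size of the *largest* Jordan block for λ (equivalently, the smallest k with (A − λI)^k v = 0 for every generalised eigenvector v of λ).

  λ = 3: largest Jordan block has size 3, contributing (x − 3)^3

So m_A(x) = (x - 3)^3 = x^3 - 9*x^2 + 27*x - 27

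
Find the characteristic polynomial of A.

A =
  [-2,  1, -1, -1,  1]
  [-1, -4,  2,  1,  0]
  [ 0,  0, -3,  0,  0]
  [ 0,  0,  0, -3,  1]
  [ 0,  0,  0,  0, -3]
x^5 + 15*x^4 + 90*x^3 + 270*x^2 + 405*x + 243

Expanding det(x·I − A) (e.g. by cofactor expansion or by noting that A is similar to its Jordan form J, which has the same characteristic polynomial as A) gives
  χ_A(x) = x^5 + 15*x^4 + 90*x^3 + 270*x^2 + 405*x + 243
which factors as (x + 3)^5. The eigenvalues (with algebraic multiplicities) are λ = -3 with multiplicity 5.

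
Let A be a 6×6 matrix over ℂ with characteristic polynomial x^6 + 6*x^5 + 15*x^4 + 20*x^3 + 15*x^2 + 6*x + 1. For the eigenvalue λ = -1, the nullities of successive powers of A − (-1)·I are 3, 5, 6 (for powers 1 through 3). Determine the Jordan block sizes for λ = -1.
Block sizes for λ = -1: [3, 2, 1]

From the dimensions of kernels of powers, the number of Jordan blocks of size at least j is d_j − d_{j−1} where d_j = dim ker(N^j) (with d_0 = 0). Computing the differences gives [3, 2, 1].
The number of blocks of size exactly k is (#blocks of size ≥ k) − (#blocks of size ≥ k + 1), so the partition is: 1 block(s) of size 1, 1 block(s) of size 2, 1 block(s) of size 3.
In nonincreasing order the block sizes are [3, 2, 1].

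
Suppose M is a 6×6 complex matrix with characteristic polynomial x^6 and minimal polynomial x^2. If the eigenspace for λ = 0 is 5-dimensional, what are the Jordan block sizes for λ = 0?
Block sizes for λ = 0: [2, 1, 1, 1, 1]

Step 1 — from the characteristic polynomial, algebraic multiplicity of λ = 0 is 6. From dim ker(M − (0)·I) = 5, there are exactly 5 Jordan blocks for λ = 0.
Step 2 — from the minimal polynomial, the factor (x − 0)^2 tells us the largest block for λ = 0 has size 2.
Step 3 — with total size 6, 5 blocks, and largest block 2, the block sizes (in nonincreasing order) are [2, 1, 1, 1, 1].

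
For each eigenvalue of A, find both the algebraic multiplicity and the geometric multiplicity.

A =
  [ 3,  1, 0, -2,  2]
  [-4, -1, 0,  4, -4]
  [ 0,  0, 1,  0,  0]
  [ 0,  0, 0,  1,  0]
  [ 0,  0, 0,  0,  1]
λ = 1: alg = 5, geom = 4

Step 1 — factor the characteristic polynomial to read off the algebraic multiplicities:
  χ_A(x) = (x - 1)^5

Step 2 — compute geometric multiplicities via the rank-nullity identity g(λ) = n − rank(A − λI):
  rank(A − (1)·I) = 1, so dim ker(A − (1)·I) = n − 1 = 4

Summary:
  λ = 1: algebraic multiplicity = 5, geometric multiplicity = 4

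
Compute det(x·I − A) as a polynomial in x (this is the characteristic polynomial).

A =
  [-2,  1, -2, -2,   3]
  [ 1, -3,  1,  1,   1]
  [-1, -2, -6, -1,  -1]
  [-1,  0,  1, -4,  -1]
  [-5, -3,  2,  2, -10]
x^5 + 25*x^4 + 250*x^3 + 1250*x^2 + 3125*x + 3125

Expanding det(x·I − A) (e.g. by cofactor expansion or by noting that A is similar to its Jordan form J, which has the same characteristic polynomial as A) gives
  χ_A(x) = x^5 + 25*x^4 + 250*x^3 + 1250*x^2 + 3125*x + 3125
which factors as (x + 5)^5. The eigenvalues (with algebraic multiplicities) are λ = -5 with multiplicity 5.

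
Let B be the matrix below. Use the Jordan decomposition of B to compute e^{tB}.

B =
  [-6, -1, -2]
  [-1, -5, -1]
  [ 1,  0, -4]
e^{tB} =
  [-t*exp(-5*t) + exp(-5*t), t^2*exp(-5*t)/2 - t*exp(-5*t), t^2*exp(-5*t)/2 - 2*t*exp(-5*t)]
  [-t*exp(-5*t), t^2*exp(-5*t)/2 + exp(-5*t), t^2*exp(-5*t)/2 - t*exp(-5*t)]
  [t*exp(-5*t), -t^2*exp(-5*t)/2, -t^2*exp(-5*t)/2 + t*exp(-5*t) + exp(-5*t)]

Strategy: write B = P · J · P⁻¹ where J is a Jordan canonical form, so e^{tB} = P · e^{tJ} · P⁻¹, and e^{tJ} can be computed block-by-block.

B has Jordan form
J =
  [-5,  1,  0]
  [ 0, -5,  1]
  [ 0,  0, -5]
(up to reordering of blocks).

Per-block formulas:
  For a 3×3 Jordan block J_3(-5): exp(t · J_3(-5)) = e^(-5t)·(I + t·N + (t^2/2)·N^2), where N is the 3×3 nilpotent shift.

After assembling e^{tJ} and conjugating by P, we get:

e^{tB} =
  [-t*exp(-5*t) + exp(-5*t), t^2*exp(-5*t)/2 - t*exp(-5*t), t^2*exp(-5*t)/2 - 2*t*exp(-5*t)]
  [-t*exp(-5*t), t^2*exp(-5*t)/2 + exp(-5*t), t^2*exp(-5*t)/2 - t*exp(-5*t)]
  [t*exp(-5*t), -t^2*exp(-5*t)/2, -t^2*exp(-5*t)/2 + t*exp(-5*t) + exp(-5*t)]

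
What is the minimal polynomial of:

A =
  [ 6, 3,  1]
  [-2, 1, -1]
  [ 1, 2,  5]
x^3 - 12*x^2 + 48*x - 64

The characteristic polynomial is χ_A(x) = (x - 4)^3, so the eigenvalues are known. The minimal polynomial is
  m_A(x) = Π_λ (x − λ)^{k_λ}
where k_λ is the size of the *largest* Jordan block for λ (equivalently, the smallest k with (A − λI)^k v = 0 for every generalised eigenvector v of λ).

  λ = 4: largest Jordan block has size 3, contributing (x − 4)^3

So m_A(x) = (x - 4)^3 = x^3 - 12*x^2 + 48*x - 64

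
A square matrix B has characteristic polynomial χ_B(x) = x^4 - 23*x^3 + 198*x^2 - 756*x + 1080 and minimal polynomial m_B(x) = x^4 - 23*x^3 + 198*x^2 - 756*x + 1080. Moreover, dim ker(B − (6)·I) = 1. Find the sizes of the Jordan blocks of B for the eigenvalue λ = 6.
Block sizes for λ = 6: [3]

Step 1 — from the characteristic polynomial, algebraic multiplicity of λ = 6 is 3. From dim ker(B − (6)·I) = 1, there are exactly 1 Jordan blocks for λ = 6.
Step 2 — from the minimal polynomial, the factor (x − 6)^3 tells us the largest block for λ = 6 has size 3.
Step 3 — with total size 3, 1 blocks, and largest block 3, the block sizes (in nonincreasing order) are [3].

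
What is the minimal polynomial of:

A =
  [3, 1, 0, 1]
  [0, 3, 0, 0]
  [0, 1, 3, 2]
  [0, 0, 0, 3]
x^2 - 6*x + 9

The characteristic polynomial is χ_A(x) = (x - 3)^4, so the eigenvalues are known. The minimal polynomial is
  m_A(x) = Π_λ (x − λ)^{k_λ}
where k_λ is the size of the *largest* Jordan block for λ (equivalently, the smallest k with (A − λI)^k v = 0 for every generalised eigenvector v of λ).

  λ = 3: largest Jordan block has size 2, contributing (x − 3)^2

So m_A(x) = (x - 3)^2 = x^2 - 6*x + 9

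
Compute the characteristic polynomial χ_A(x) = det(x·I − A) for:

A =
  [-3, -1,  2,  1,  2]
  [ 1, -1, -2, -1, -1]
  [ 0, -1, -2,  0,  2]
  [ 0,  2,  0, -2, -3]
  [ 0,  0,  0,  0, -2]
x^5 + 10*x^4 + 40*x^3 + 80*x^2 + 80*x + 32

Expanding det(x·I − A) (e.g. by cofactor expansion or by noting that A is similar to its Jordan form J, which has the same characteristic polynomial as A) gives
  χ_A(x) = x^5 + 10*x^4 + 40*x^3 + 80*x^2 + 80*x + 32
which factors as (x + 2)^5. The eigenvalues (with algebraic multiplicities) are λ = -2 with multiplicity 5.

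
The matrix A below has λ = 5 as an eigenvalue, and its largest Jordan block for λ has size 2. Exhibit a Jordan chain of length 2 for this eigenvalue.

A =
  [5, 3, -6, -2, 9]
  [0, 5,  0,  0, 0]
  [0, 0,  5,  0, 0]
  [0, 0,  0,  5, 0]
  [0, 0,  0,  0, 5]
A Jordan chain for λ = 5 of length 2:
v_1 = (3, 0, 0, 0, 0)ᵀ
v_2 = (0, 1, 0, 0, 0)ᵀ

Let N = A − (5)·I. We want v_2 with N^2 v_2 = 0 but N^1 v_2 ≠ 0; then v_{j-1} := N · v_j for j = 2, …, 2.

Pick v_2 = (0, 1, 0, 0, 0)ᵀ.
Then v_1 = N · v_2 = (3, 0, 0, 0, 0)ᵀ.

Sanity check: (A − (5)·I) v_1 = (0, 0, 0, 0, 0)ᵀ = 0. ✓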